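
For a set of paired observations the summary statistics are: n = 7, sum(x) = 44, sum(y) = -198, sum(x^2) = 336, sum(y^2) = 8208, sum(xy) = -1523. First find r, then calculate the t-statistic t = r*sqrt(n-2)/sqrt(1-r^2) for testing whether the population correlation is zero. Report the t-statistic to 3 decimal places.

Numerator: nΣxy − (Σx)(Σy) = 7·(-1523) − (44)(-198) = -1949
Denominator: √[(nΣx²−(Σx)²)(nΣy²−(Σy)²)]
  nΣx²−(Σx)² = 7·336 − 1936 = 416;  nΣy²−(Σy)² = 7·8208 − 39204 = 18252
  √(416·18252) = √7592832 = 2755.5094
r = -1949 / 2755.5094 = -0.7073
t = r·√(n−2)/√(1−r²) = -0.7073·√5 / √(1−0.500273) = -1.581571 / 0.706914 = -2.237

-2.237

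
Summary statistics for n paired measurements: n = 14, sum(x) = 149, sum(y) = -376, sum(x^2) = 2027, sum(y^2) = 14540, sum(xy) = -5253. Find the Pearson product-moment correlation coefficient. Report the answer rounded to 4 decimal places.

-0.8938

Numerator: nΣxy − (Σx)(Σy) = 14·(-5253) − (149)(-376) = -17518
Denominator: √[(nΣx²−(Σx)²)(nΣy²−(Σy)²)]
  nΣx²−(Σx)² = 14·2027 − 22201 = 6177;  nΣy²−(Σy)² = 14·14540 − 141376 = 62184
  √(6177·62184) = √384110568 = 19598.7389
r = -17518 / 19598.7389 = -0.8938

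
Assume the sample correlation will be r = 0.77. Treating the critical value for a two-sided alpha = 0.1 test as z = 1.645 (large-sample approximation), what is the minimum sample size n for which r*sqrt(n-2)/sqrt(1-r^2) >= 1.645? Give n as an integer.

r√(n−2)/√(1−r²) ≥ 1.645  ⇔  n−2 ≥ (1.645)²·(1−r²)/r²
(1−r²)/r² = (1−0.5929)/0.5929 = 0.6866
n ≥ 2 + 2.706025·0.6866 = 2 + 1.8580 = 3.8580
⌈3.8580⌉ = 4

4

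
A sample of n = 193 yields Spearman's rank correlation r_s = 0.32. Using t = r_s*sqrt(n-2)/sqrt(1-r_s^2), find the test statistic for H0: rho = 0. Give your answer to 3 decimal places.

4.668

t = r_s·√(n−2) / √(1−r_s²) with r_s = 0.32, n = 193
  = 0.32·√191 / √(1 − 0.1024)
  = 0.32·13.820275 / 0.947418
  = 4.422488 / 0.947418 = 4.668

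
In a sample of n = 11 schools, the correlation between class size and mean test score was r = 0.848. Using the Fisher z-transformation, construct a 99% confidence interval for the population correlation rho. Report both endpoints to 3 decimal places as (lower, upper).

z_r = atanh(0.848) = 1.248989;  SE = 1/√(n−3) = 1/√8 = 0.353553
z-limits: 1.248989 ± 2.576·0.353553 = 1.248989 ± 0.910753 = [0.338236, 2.159742]
ρ-limits: (tanh 0.338236, tanh 2.159742) = (0.326, 0.974)

(0.326, 0.974)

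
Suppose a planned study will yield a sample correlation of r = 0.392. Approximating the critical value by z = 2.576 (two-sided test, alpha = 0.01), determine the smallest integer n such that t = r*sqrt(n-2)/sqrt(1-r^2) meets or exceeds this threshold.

39

Need r·√(n−2)/√(1−r²) ≥ 2.576
√(n−2) ≥ 2.576·√(1−0.153664) / 0.392 = 2.576·0.919965 / 0.392 = 6.0455
n−2 ≥ 36.5481  ⇒  n ≥ 38.5481
Smallest integer n = 39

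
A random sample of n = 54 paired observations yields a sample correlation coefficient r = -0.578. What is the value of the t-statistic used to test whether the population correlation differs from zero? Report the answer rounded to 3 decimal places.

t = r·√(n−2) / √(1−r²) with r = -0.578, n = 54
  = -0.578·√52 / √(1 − 0.334084)
  = -0.578·7.211103 / 0.816037
  = -4.168018 / 0.816037 = -5.108

-5.108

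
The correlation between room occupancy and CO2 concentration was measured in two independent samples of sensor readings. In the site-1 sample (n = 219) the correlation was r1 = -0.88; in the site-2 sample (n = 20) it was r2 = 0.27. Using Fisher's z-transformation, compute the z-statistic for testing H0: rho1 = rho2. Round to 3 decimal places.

z1 = atanh(-0.88) = -1.375768,  z2 = atanh(0.27) = 0.276864
SE = √(1/(n1−3) + 1/(n2−3)) = √(1/216 + 1/17) = √(0.0046296 + 0.0588235) = √0.0634531 = 0.251899
z = (z1 − z2)/SE = (-1.375768 − 0.276864) / 0.251899 = -1.652632 / 0.251899 = -6.561

-6.561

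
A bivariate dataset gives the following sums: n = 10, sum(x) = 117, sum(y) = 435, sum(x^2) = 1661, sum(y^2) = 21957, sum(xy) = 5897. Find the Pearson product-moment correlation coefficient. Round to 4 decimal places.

S_xy = nΣxy − ΣxΣy = 10·5897 − 117·435 = 58970 − 50895 = 8075
S_xx = nΣx² − (Σx)² = 10·1661 − 117² = 16610 − 13689 = 2921
S_yy = nΣy² − (Σy)² = 10·21957 − 435² = 219570 − 189225 = 30345
r = S_xy / √(S_xx·S_yy) = 8075 / √(2921·30345) = 8075 / √88637745 = 8075 / 9414.7621 = 0.8577

0.8577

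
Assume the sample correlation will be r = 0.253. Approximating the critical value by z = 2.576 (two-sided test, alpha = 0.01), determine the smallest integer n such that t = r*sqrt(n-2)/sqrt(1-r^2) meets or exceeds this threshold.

Need r·√(n−2)/√(1−r²) ≥ 2.576
√(n−2) ≥ 2.576·√(1−0.064009) / 0.253 = 2.576·0.967466 / 0.253 = 9.8506
n−2 ≥ 97.0343  ⇒  n ≥ 99.0343
Smallest integer n = 100

100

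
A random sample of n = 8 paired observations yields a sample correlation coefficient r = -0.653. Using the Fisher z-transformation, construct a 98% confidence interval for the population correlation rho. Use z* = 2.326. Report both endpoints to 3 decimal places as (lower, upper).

(-0.949, 0.254)

z_r = atanh(-0.653) = -0.780511;  SE = 1/√(n−3) = 1/√5 = 0.447214
z-limits: -0.780511 ± 2.326·0.447214 = -0.780511 ± 1.040220 = [-1.820731, 0.259709]
ρ-limits: (tanh -1.820731, tanh 0.259709) = (-0.949, 0.254)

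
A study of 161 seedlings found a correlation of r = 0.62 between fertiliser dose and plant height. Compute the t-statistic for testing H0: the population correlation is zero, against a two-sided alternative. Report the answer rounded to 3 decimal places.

9.964

t = r·√(n−2) / √(1−r²) with r = 0.62, n = 161
  = 0.62·√159 / √(1 − 0.3844)
  = 0.62·12.609520 / 0.784602
  = 7.817902 / 0.784602 = 9.964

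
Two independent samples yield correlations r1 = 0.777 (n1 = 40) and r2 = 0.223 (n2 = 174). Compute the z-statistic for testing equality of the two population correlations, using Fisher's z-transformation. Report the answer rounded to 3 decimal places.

Fisher z-transforms: z1 = atanh(0.777) = 1.037755, z2 = atanh(0.223) = 0.226811; difference d = 0.810944
Var(d) = 1/37 + 1/171 = 0.0270270 + 0.0058480 = 0.0328750
z = d/√Var(d) = 0.810944 / √0.0328750 = 0.810944 / 0.181315 = 4.473

4.473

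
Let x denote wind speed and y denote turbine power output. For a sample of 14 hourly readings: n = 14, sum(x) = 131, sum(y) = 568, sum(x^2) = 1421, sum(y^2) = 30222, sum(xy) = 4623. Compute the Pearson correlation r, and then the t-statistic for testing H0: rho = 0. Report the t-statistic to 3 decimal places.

Numerator: nΣxy − (Σx)(Σy) = 14·4623 − (131)(568) = -9686
Denominator: √[(nΣx²−(Σx)²)(nΣy²−(Σy)²)]
  nΣx²−(Σx)² = 14·1421 − 17161 = 2733;  nΣy²−(Σy)² = 14·30222 − 322624 = 100484
  √(2733·100484) = √274622772 = 16571.7462
r = -9686 / 16571.7462 = -0.5845
t = r·√(n−2)/√(1−r²) = -0.5845·√12 / √(1−0.341640) = -2.024767 / 0.811394 = -2.495

-2.495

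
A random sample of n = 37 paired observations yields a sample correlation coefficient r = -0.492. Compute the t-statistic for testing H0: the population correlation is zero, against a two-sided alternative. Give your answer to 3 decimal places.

-3.343

t = r·√(n−2) / √(1−r²) with r = -0.492, n = 37
  = -0.492·√35 / √(1 − 0.242064)
  = -0.492·5.916080 / 0.870595
  = -2.910711 / 0.870595 = -3.343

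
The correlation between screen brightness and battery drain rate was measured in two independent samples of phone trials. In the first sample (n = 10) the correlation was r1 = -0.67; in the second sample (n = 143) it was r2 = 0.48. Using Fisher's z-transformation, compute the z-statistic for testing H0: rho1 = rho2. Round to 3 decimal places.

-3.444

Fisher z-transforms: z1 = atanh(-0.67) = -0.810743, z2 = atanh(0.48) = 0.522984; difference d = -1.333727
Var(d) = 1/7 + 1/140 = 0.1428571 + 0.0071429 = 0.1500000
z = d/√Var(d) = -1.333727 / √0.1500000 = -1.333727 / 0.387298 = -3.444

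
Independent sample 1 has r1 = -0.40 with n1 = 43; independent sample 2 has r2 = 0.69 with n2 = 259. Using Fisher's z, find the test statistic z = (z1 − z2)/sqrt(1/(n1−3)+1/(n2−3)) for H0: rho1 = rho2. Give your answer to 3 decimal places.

Fisher z-transforms: z1 = atanh(-0.40) = -0.423649, z2 = atanh(0.69) = 0.847956; difference d = -1.271605
Var(d) = 1/40 + 1/256 = 0.0250000 + 0.0039062 = 0.0289062
z = d/√Var(d) = -1.271605 / √0.0289062 = -1.271605 / 0.170018 = -7.479

-7.479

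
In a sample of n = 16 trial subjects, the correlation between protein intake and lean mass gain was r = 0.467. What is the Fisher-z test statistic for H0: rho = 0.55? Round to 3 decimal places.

z_r = atanh(0.467) = 0.506227,  z_0 = atanh(0.55) = 0.618381
SE = 1/√(n−3) = 1/√13 = 0.277350
z = (z_r − z_0)/SE = (0.506227 − 0.618381) / 0.277350 = -0.112154 / 0.277350 = -0.404

-0.404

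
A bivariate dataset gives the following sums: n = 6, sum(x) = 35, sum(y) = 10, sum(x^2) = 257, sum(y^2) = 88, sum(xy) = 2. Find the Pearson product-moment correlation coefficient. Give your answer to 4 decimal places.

-0.9176

Numerator: nΣxy − (Σx)(Σy) = 6·2 − (35)(10) = -338
Denominator: √[(nΣx²−(Σx)²)(nΣy²−(Σy)²)]
  nΣx²−(Σx)² = 6·257 − 1225 = 317;  nΣy²−(Σy)² = 6·88 − 100 = 428
  √(317·428) = √135676 = 368.3422
r = -338 / 368.3422 = -0.9176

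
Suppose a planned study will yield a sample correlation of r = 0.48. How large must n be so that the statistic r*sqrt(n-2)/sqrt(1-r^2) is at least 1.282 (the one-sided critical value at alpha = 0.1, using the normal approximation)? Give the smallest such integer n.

r√(n−2)/√(1−r²) ≥ 1.282  ⇔  n−2 ≥ (1.282)²·(1−r²)/r²
(1−r²)/r² = (1−0.2304)/0.2304 = 3.3403
n ≥ 2 + 1.643524·3.3403 = 2 + 5.4899 = 7.4899
⌈7.4899⌉ = 8

8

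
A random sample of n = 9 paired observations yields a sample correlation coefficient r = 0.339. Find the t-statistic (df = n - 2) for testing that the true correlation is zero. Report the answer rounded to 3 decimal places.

t = r·√(n−2) / √(1−r²) with r = 0.339, n = 9
  = 0.339·√7 / √(1 − 0.114921)
  = 0.339·2.645751 / 0.940786
  = 0.896910 / 0.940786 = 0.953

0.953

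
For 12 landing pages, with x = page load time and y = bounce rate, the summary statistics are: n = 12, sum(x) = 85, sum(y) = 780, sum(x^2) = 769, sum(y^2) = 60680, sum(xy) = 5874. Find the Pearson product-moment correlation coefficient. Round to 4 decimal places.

Numerator: nΣxy − (Σx)(Σy) = 12·5874 − (85)(780) = 4188
Denominator: √[(nΣx²−(Σx)²)(nΣy²−(Σy)²)]
  nΣx²−(Σx)² = 12·769 − 7225 = 2003;  nΣy²−(Σy)² = 12·60680 − 608400 = 119760
  √(2003·119760) = √239879280 = 15488.0367
r = 4188 / 15488.0367 = 0.2704

0.2704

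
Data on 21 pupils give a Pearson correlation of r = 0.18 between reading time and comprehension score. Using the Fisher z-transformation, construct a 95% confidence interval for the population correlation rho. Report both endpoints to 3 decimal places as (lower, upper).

(-0.273, 0.568)

z_r = atanh(0.18) = 0.181983;  SE = 1/√(n−3) = 1/√18 = 0.235702
z-limits: 0.181983 ± 1.960·0.235702 = 0.181983 ± 0.461976 = [-0.279993, 0.643959]
ρ-limits: (tanh -0.279993, tanh 0.643959) = (-0.273, 0.568)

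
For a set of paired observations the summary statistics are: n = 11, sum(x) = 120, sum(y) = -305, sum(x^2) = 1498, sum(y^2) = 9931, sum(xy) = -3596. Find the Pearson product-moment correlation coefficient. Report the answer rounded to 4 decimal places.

S_xy = nΣxy − ΣxΣy = 11·(-3596) − 120·(-305) = -39556 − (-36600) = -2956
S_xx = nΣx² − (Σx)² = 11·1498 − 120² = 16478 − 14400 = 2078
S_yy = nΣy² − (Σy)² = 11·9931 − (-305)² = 109241 − 93025 = 16216
r = S_xy / √(S_xx·S_yy) = -2956 / √(2078·16216) = -2956 / √33696848 = -2956 / 5804.8986 = -0.5092

-0.5092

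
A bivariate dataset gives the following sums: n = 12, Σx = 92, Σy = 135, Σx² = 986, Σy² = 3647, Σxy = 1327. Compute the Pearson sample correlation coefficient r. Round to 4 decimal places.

Numerator: nΣxy − (Σx)(Σy) = 12·1327 − (92)(135) = 3504
Denominator: √[(nΣx²−(Σx)²)(nΣy²−(Σy)²)]
  nΣx²−(Σx)² = 12·986 − 8464 = 3368;  nΣy²−(Σy)² = 12·3647 − 18225 = 25539
  √(3368·25539) = √86015352 = 9274.4462
r = 3504 / 9274.4462 = 0.3778

0.3778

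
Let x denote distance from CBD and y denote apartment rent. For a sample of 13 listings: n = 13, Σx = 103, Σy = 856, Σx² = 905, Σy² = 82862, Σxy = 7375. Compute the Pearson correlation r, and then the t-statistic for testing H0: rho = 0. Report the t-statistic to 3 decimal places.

Numerator: nΣxy − (Σx)(Σy) = 13·7375 − (103)(856) = 7707
Denominator: √[(nΣx²−(Σx)²)(nΣy²−(Σy)²)]
  nΣx²−(Σx)² = 13·905 − 10609 = 1156;  nΣy²−(Σy)² = 13·82862 − 732736 = 344470
  √(1156·344470) = √398207320 = 19955.1327
r = 7707 / 19955.1327 = 0.3862
t = r·√(n−2)/√(1−r²) = 0.3862·√11 / √(1−0.149150) = 1.280880 / 0.922415 = 1.389

1.389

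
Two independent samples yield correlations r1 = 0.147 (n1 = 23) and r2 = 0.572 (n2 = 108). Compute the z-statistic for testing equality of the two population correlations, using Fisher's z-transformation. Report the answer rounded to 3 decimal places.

Fisher z-transforms: z1 = atanh(0.147) = 0.148073, z2 = atanh(0.572) = 0.650490; difference d = -0.502417
Var(d) = 1/20 + 1/105 = 0.0500000 + 0.0095238 = 0.0595238
z = d/√Var(d) = -0.502417 / √0.0595238 = -0.502417 / 0.243975 = -2.059

-2.059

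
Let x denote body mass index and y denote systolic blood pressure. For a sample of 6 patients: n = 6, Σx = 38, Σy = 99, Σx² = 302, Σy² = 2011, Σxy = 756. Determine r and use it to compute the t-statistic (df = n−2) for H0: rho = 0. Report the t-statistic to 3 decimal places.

3.197

S_xy = nΣxy − ΣxΣy = 6·756 − 38·99 = 4536 − 3762 = 774
S_xx = nΣx² − (Σx)² = 6·302 − 38² = 1812 − 1444 = 368
S_yy = nΣy² − (Σy)² = 6·2011 − 99² = 12066 − 9801 = 2265
r = S_xy / √(S_xx·S_yy) = 774 / √(368·2265) = 774 / √833520 = 774 / 912.9732 = 0.8478
t = r·√(n−2)/√(1−r²) = 0.8478·√4 / √(1−0.718765) = 1.695600 / 0.530316 = 3.197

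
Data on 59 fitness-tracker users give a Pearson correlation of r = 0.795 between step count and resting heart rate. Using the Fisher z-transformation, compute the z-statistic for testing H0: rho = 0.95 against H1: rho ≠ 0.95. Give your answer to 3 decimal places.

-5.589

z_r = atanh(0.795) = 1.084875,  z_0 = atanh(0.95) = 1.831781
SE = 1/√(n−3) = 1/√56 = 0.133631
z = (z_r − z_0)/SE = (1.084875 − 1.831781) / 0.133631 = -0.746906 / 0.133631 = -5.589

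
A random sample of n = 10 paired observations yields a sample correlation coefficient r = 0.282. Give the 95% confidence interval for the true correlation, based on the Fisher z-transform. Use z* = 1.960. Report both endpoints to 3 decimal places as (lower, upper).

z_r = atanh(0.282) = 0.289854;  SE = 1/√(n−3) = 1/√7 = 0.377964
z-limits: 0.289854 ± 1.960·0.377964 = 0.289854 ± 0.740809 = [-0.450955, 1.030663]
ρ-limits: (tanh -0.450955, tanh 1.030663) = (-0.423, 0.774)

(-0.423, 0.774)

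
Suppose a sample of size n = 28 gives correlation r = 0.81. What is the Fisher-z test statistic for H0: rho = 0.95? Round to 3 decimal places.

-3.524

Fisher z: atanh(0.81) = 1.127029, atanh(0.95) = 1.831781
z = (z_r − z_0)·√(n−3) = (1.127029 − 1.831781)·√25 = -0.704752 · 5.000000 = -3.524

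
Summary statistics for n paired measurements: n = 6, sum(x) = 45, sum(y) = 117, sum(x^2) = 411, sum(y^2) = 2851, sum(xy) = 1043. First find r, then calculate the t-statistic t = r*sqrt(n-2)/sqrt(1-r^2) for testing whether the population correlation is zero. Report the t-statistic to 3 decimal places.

Numerator: nΣxy − (Σx)(Σy) = 6·1043 − (45)(117) = 993
Denominator: √[(nΣx²−(Σx)²)(nΣy²−(Σy)²)]
  nΣx²−(Σx)² = 6·411 − 2025 = 441;  nΣy²−(Σy)² = 6·2851 − 13689 = 3417
  √(441·3417) = √1506897 = 1227.5573
r = 993 / 1227.5573 = 0.8089
t = r·√(n−2)/√(1−r²) = 0.8089·√4 / √(1−0.654319) = 1.617800 / 0.587946 = 2.752

2.752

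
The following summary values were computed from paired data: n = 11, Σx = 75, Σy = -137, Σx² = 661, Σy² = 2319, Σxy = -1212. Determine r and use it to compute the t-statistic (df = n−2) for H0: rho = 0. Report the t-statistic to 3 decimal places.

Numerator: nΣxy − (Σx)(Σy) = 11·(-1212) − (75)(-137) = -3057
Denominator: √[(nΣx²−(Σx)²)(nΣy²−(Σy)²)]
  nΣx²−(Σx)² = 11·661 − 5625 = 1646;  nΣy²−(Σy)² = 11·2319 − 18769 = 6740
  √(1646·6740) = √11094040 = 3330.7717
r = -3057 / 3330.7717 = -0.9178
t = r·√(n−2)/√(1−r²) = -0.9178·√9 / √(1−0.842357) = -2.753400 / 0.397043 = -6.935

-6.935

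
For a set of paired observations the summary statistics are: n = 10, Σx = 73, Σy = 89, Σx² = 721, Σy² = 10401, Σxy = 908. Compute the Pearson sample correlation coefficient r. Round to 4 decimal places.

0.1921

S_xy = nΣxy − ΣxΣy = 10·908 − 73·89 = 9080 − 6497 = 2583
S_xx = nΣx² − (Σx)² = 10·721 − 73² = 7210 − 5329 = 1881
S_yy = nΣy² − (Σy)² = 10·10401 − 89² = 104010 − 7921 = 96089
r = S_xy / √(S_xx·S_yy) = 2583 / √(1881·96089) = 2583 / √180743409 = 2583 / 13444.0845 = 0.1921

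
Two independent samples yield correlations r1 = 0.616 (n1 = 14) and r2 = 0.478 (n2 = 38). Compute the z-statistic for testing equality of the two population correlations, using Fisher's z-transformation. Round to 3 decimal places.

Fisher z-transforms: z1 = atanh(0.616) = 0.718533, z2 = atanh(0.478) = 0.520389; difference d = 0.198144
Var(d) = 1/11 + 1/35 = 0.0909091 + 0.0285714 = 0.1194805
z = d/√Var(d) = 0.198144 / √0.1194805 = 0.198144 / 0.345660 = 0.573

0.573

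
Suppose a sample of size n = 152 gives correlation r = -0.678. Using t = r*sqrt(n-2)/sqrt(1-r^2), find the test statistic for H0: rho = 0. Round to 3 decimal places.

-11.297

1 − r² = 1 − 0.459684 = 0.540316;  √(1−r²) = 0.735062
√(n−2) = √150 = 12.247449
t = r·√(n−2)/√(1−r²) = -0.678 · 12.247449 / 0.735062 = -11.297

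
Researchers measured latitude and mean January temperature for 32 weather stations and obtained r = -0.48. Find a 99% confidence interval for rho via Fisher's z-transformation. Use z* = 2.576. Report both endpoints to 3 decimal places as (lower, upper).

(-0.762, -0.045)

Fisher z: z_r = atanh(r) = ½·ln((1+(-0.48))/(1−(-0.48))) = -0.522984
SE(z) = 1/√(n−3) = 1/√29 = 0.185695
99% ⇒ z* = 2.576; margin = 2.576·0.185695 = 0.478350
CI on z-scale: (-1.001334, -0.044634)
Back-transform: tanh(-1.001334) = -0.762154, tanh(-0.044634) = -0.044604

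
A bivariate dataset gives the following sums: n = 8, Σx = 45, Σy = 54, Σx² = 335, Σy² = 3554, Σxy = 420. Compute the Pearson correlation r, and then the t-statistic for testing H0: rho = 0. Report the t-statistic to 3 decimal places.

Numerator: nΣxy − (Σx)(Σy) = 8·420 − (45)(54) = 930
Denominator: √[(nΣx²−(Σx)²)(nΣy²−(Σy)²)]
  nΣx²−(Σx)² = 8·335 − 2025 = 655;  nΣy²−(Σy)² = 8·3554 − 2916 = 25516
  √(655·25516) = √16712980 = 4088.1512
r = 930 / 4088.1512 = 0.2275
t = r·√(n−2)/√(1−r²) = 0.2275·√6 / √(1−0.051756) = 0.557259 / 0.973778 = 0.572

0.572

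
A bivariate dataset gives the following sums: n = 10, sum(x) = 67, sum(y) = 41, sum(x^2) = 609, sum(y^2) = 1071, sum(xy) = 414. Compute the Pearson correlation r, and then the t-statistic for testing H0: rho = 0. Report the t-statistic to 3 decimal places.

Numerator: nΣxy − (Σx)(Σy) = 10·414 − (67)(41) = 1393
Denominator: √[(nΣx²−(Σx)²)(nΣy²−(Σy)²)]
  nΣx²−(Σx)² = 10·609 − 4489 = 1601;  nΣy²−(Σy)² = 10·1071 − 1681 = 9029
  √(1601·9029) = √14455429 = 3802.0296
r = 1393 / 3802.0296 = 0.3664
t = r·√(n−2)/√(1−r²) = 0.3664·√8 / √(1−0.134249) = 1.036336 / 0.930457 = 1.114

1.114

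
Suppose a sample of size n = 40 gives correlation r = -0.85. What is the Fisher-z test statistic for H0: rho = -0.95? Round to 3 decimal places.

z_r = atanh(-0.85) = -1.256153,  z_0 = atanh(-0.95) = -1.831781
SE = 1/√(n−3) = 1/√37 = 0.164399
z = (z_r − z_0)/SE = (-1.256153 − (-1.831781)) / 0.164399 = 0.575628 / 0.164399 = 3.501

3.501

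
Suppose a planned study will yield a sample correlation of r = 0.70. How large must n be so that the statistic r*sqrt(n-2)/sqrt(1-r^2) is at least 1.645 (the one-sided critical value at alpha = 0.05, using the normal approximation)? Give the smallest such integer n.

r√(n−2)/√(1−r²) ≥ 1.645  ⇔  n−2 ≥ (1.645)²·(1−r²)/r²
(1−r²)/r² = (1−0.4900)/0.4900 = 1.0408
n ≥ 2 + 2.706025·1.0408 = 2 + 2.8164 = 4.8164
⌈4.8164⌉ = 5

5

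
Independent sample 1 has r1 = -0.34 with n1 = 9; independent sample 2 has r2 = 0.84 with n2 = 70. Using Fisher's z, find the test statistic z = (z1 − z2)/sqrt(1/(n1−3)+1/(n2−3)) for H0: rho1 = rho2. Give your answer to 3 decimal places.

-3.697

z1 = atanh(-0.34) = -0.354093,  z2 = atanh(0.84) = 1.221174
SE = √(1/(n1−3) + 1/(n2−3)) = √(1/6 + 1/67) = √(0.1666667 + 0.0149254) = √0.1815921 = 0.426136
z = (z1 − z2)/SE = (-0.354093 − 1.221174) / 0.426136 = -1.575267 / 0.426136 = -3.697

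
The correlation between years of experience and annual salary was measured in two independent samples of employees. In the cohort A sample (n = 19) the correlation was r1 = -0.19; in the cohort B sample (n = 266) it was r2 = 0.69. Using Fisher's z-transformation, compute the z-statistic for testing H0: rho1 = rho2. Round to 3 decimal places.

-4.040

Fisher z-transforms: z1 = atanh(-0.19) = -0.192337, z2 = atanh(0.69) = 0.847956; difference d = -1.040293
Var(d) = 1/16 + 1/263 = 0.0625000 + 0.0038023 = 0.0663023
z = d/√Var(d) = -1.040293 / √0.0663023 = -1.040293 / 0.257492 = -4.040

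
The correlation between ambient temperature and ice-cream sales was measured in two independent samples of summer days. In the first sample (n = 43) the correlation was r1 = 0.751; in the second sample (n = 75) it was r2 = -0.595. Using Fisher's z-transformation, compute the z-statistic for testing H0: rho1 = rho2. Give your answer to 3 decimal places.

8.421

z1 = atanh(0.751) = 0.975245,  z2 = atanh(-0.595) = -0.685371
SE = √(1/(n1−3) + 1/(n2−3)) = √(1/40 + 1/72) = √(0.0250000 + 0.0138889) = √0.0388889 = 0.197203
z = (z1 − z2)/SE = (0.975245 − (-0.685371)) / 0.197203 = 1.660616 / 0.197203 = 8.421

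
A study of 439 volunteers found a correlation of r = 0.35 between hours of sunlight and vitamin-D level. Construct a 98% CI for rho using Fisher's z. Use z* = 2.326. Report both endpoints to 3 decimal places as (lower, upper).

z_r = atanh(0.35) = 0.365444;  SE = 1/√(n−3) = 1/√436 = 0.047891
z-limits: 0.365444 ± 2.326·0.047891 = 0.365444 ± 0.111394 = [0.254050, 0.476838]
ρ-limits: (tanh 0.254050, tanh 0.476838) = (0.249, 0.444)

(0.249, 0.444)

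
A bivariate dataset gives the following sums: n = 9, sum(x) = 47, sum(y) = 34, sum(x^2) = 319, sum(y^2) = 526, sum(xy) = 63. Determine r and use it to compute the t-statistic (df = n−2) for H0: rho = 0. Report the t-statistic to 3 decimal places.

Numerator: nΣxy − (Σx)(Σy) = 9·63 − (47)(34) = -1031
Denominator: √[(nΣx²−(Σx)²)(nΣy²−(Σy)²)]
  nΣx²−(Σx)² = 9·319 − 2209 = 662;  nΣy²−(Σy)² = 9·526 − 1156 = 3578
  √(662·3578) = √2368636 = 1539.0374
r = -1031 / 1539.0374 = -0.6699
t = r·√(n−2)/√(1−r²) = -0.6699·√7 / √(1−0.448766) = -1.772389 / 0.742451 = -2.387

-2.387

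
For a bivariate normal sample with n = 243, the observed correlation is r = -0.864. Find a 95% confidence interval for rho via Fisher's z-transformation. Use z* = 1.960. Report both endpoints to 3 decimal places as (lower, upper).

(-0.893, -0.828)

Fisher z: z_r = atanh(r) = ½·ln((1+(-0.864))/(1−(-0.864))) = -1.308913
SE(z) = 1/√(n−3) = 1/√240 = 0.064550
95% ⇒ z* = 1.960; margin = 1.960·0.064550 = 0.126518
CI on z-scale: (-1.435431, -1.182395)
Back-transform: tanh(-1.435431) = -0.892774, tanh(-1.182395) = -0.828205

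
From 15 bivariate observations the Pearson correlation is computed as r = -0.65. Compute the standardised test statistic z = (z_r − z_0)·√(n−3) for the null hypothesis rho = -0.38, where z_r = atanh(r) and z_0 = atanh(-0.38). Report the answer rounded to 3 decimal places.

z_r = atanh(-0.65) = -0.775299,  z_0 = atanh(-0.38) = -0.400060
SE = 1/√(n−3) = 1/√12 = 0.288675
z = (z_r − z_0)/SE = (-0.775299 − (-0.400060)) / 0.288675 = -0.375239 / 0.288675 = -1.300

-1.300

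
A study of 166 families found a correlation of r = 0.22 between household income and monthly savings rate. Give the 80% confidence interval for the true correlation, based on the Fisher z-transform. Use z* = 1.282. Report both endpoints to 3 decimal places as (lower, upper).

(0.123, 0.313)

Fisher z: z_r = atanh(r) = ½·ln((1+0.22)/(1−0.22)) = 0.223656
SE(z) = 1/√(n−3) = 1/√163 = 0.078326
80% ⇒ z* = 1.282; margin = 1.282·0.078326 = 0.100414
CI on z-scale: (0.123242, 0.324070)
Back-transform: tanh(0.123242) = 0.122622, tanh(0.324070) = 0.313182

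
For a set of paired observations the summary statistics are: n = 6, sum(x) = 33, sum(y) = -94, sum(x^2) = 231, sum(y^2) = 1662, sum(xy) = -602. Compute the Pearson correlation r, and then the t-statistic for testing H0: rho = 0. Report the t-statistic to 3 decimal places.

-3.669

Numerator: nΣxy − (Σx)(Σy) = 6·(-602) − (33)(-94) = -510
Denominator: √[(nΣx²−(Σx)²)(nΣy²−(Σy)²)]
  nΣx²−(Σx)² = 6·231 − 1089 = 297;  nΣy²−(Σy)² = 6·1662 − 8836 = 1136
  √(297·1136) = √337392 = 580.8545
r = -510 / 580.8545 = -0.8780
t = r·√(n−2)/√(1−r²) = -0.8780·√4 / √(1−0.770884) = -1.756000 / 0.478661 = -3.669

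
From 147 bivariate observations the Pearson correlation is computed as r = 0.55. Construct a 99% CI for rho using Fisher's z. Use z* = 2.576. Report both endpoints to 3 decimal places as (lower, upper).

(0.383, 0.682)

z_r = atanh(0.55) = 0.618381;  SE = 1/√(n−3) = 1/√144 = 0.083333
z-limits: 0.618381 ± 2.576·0.083333 = 0.618381 ± 0.214666 = [0.403715, 0.833047]
ρ-limits: (tanh 0.403715, tanh 0.833047) = (0.383, 0.682)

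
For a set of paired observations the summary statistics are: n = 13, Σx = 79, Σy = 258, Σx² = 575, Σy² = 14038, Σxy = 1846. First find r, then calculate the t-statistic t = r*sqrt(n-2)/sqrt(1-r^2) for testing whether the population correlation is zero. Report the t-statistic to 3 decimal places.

S_xy = nΣxy − ΣxΣy = 13·1846 − 79·258 = 23998 − 20382 = 3616
S_xx = nΣx² − (Σx)² = 13·575 − 79² = 7475 − 6241 = 1234
S_yy = nΣy² − (Σy)² = 13·14038 − 258² = 182494 − 66564 = 115930
r = S_xy / √(S_xx·S_yy) = 3616 / √(1234·115930) = 3616 / √143057620 = 3616 / 11960.6697 = 0.3023
t = r·√(n−2)/√(1−r²) = 0.3023·√11 / √(1−0.091385) = 1.002616 / 0.953213 = 1.052

1.052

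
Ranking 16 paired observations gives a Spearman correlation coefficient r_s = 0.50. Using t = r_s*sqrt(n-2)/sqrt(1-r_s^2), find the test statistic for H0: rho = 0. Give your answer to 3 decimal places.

2.160

t = r_s·√(n−2) / √(1−r_s²) with r_s = 0.50, n = 16
  = 0.50·√14 / √(1 − 0.2500)
  = 0.50·3.741657 / 0.866025
  = 1.870829 / 0.866025 = 2.160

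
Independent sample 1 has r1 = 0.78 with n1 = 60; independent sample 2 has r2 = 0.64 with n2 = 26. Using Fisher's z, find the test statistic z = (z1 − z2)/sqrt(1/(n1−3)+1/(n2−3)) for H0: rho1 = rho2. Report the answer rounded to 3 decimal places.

1.163

Fisher z-transforms: z1 = atanh(0.78) = 1.045371, z2 = atanh(0.64) = 0.758174; difference d = 0.287197
Var(d) = 1/57 + 1/23 = 0.0175439 + 0.0434783 = 0.0610222
z = d/√Var(d) = 0.287197 / √0.0610222 = 0.287197 / 0.247027 = 1.163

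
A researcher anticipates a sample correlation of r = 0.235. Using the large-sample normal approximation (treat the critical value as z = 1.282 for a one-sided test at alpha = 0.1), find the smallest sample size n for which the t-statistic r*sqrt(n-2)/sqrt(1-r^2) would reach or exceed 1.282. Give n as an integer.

r√(n−2)/√(1−r²) ≥ 1.282  ⇔  n−2 ≥ (1.282)²·(1−r²)/r²
(1−r²)/r² = (1−0.055225)/0.055225 = 17.1077
n ≥ 2 + 1.643524·17.1077 = 2 + 28.1169 = 30.1169
⌈30.1169⌉ = 31

31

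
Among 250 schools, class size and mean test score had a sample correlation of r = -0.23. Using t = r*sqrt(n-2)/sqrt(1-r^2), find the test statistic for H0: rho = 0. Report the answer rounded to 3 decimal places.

t = r·√(n−2) / √(1−r²) with r = -0.23, n = 250
  = -0.23·√248 / √(1 − 0.0529)
  = -0.23·15.748016 / 0.973191
  = -3.622044 / 0.973191 = -3.722

-3.722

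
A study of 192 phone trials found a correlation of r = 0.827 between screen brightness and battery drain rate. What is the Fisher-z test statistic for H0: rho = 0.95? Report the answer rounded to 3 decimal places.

-8.980

z_r = atanh(0.827) = 1.178569,  z_0 = atanh(0.95) = 1.831781
SE = 1/√(n−3) = 1/√189 = 0.072739
z = (z_r − z_0)/SE = (1.178569 − 1.831781) / 0.072739 = -0.653212 / 0.072739 = -8.980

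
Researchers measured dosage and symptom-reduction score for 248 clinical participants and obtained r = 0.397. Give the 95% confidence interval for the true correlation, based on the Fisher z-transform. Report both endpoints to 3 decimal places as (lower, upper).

Fisher z: z_r = atanh(r) = ½·ln((1+0.397)/(1−0.397)) = 0.420083
SE(z) = 1/√(n−3) = 1/√245 = 0.063888
95% ⇒ z* = 1.960; margin = 1.960·0.063888 = 0.125220
CI on z-scale: (0.294863, 0.545303)
Back-transform: tanh(0.294863) = 0.286605, tanh(0.545303) = 0.496992

(0.287, 0.497)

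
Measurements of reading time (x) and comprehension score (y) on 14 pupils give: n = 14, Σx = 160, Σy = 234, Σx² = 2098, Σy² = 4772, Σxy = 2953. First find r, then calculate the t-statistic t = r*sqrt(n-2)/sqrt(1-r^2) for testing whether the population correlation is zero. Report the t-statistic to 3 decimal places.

2.458

S_xy = nΣxy − ΣxΣy = 14·2953 − 160·234 = 41342 − 37440 = 3902
S_xx = nΣx² − (Σx)² = 14·2098 − 160² = 29372 − 25600 = 3772
S_yy = nΣy² − (Σy)² = 14·4772 − 234² = 66808 − 54756 = 12052
r = S_xy / √(S_xx·S_yy) = 3902 / √(3772·12052) = 3902 / √45460144 = 3902 / 6742.4138 = 0.5787
t = r·√(n−2)/√(1−r²) = 0.5787·√12 / √(1−0.334894) = 2.004676 / 0.815540 = 2.458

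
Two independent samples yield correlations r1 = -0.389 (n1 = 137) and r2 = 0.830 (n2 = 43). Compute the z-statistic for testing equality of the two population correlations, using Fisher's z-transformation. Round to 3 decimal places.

-8.873

z1 = atanh(-0.389) = -0.410621,  z2 = atanh(0.830) = 1.188136
SE = √(1/(n1−3) + 1/(n2−3)) = √(1/134 + 1/40) = √(0.0074627 + 0.0250000) = √0.0324627 = 0.180174
z = (z1 − z2)/SE = (-0.410621 − 1.188136) / 0.180174 = -1.598757 / 0.180174 = -8.873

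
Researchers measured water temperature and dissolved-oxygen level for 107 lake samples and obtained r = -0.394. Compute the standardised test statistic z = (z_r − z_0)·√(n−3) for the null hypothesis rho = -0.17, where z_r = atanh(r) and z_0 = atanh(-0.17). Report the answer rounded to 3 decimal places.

-2.497

z_r = atanh(-0.394) = -0.416526,  z_0 = atanh(-0.17) = -0.171667
SE = 1/√(n−3) = 1/√104 = 0.098058
z = (z_r − z_0)/SE = (-0.416526 − (-0.171667)) / 0.098058 = -0.244859 / 0.098058 = -2.497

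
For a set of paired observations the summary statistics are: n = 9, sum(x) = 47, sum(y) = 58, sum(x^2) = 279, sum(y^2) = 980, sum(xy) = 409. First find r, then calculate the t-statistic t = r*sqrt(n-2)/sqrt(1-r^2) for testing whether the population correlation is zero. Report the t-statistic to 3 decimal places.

2.946

S_xy = nΣxy − ΣxΣy = 9·409 − 47·58 = 3681 − 2726 = 955
S_xx = nΣx² − (Σx)² = 9·279 − 47² = 2511 − 2209 = 302
S_yy = nΣy² − (Σy)² = 9·980 − 58² = 8820 − 3364 = 5456
r = S_xy / √(S_xx·S_yy) = 955 / √(302·5456) = 955 / √1647712 = 955 / 1283.6323 = 0.7440
t = r·√(n−2)/√(1−r²) = 0.7440·√7 / √(1−0.553536) = 1.968439 / 0.668180 = 2.946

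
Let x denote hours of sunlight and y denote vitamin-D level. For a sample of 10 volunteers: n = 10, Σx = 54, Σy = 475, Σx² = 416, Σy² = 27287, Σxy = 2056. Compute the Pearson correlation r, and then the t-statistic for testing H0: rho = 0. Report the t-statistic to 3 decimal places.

Numerator: nΣxy − (Σx)(Σy) = 10·2056 − (54)(475) = -5090
Denominator: √[(nΣx²−(Σx)²)(nΣy²−(Σy)²)]
  nΣx²−(Σx)² = 10·416 − 2916 = 1244;  nΣy²−(Σy)² = 10·27287 − 225625 = 47245
  √(1244·47245) = √58772780 = 7666.3407
r = -5090 / 7666.3407 = -0.6639
t = r·√(n−2)/√(1−r²) = -0.6639·√8 / √(1−0.440763) = -1.877793 / 0.747822 = -2.511

-2.511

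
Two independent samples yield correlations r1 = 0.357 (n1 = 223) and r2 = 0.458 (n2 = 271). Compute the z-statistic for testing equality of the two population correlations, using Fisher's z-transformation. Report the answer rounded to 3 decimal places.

Fisher z-transforms: z1 = atanh(0.357) = 0.373443, z2 = atanh(0.458) = 0.494777; difference d = -0.121334
Var(d) = 1/220 + 1/268 = 0.0045455 + 0.0037313 = 0.0082768
z = d/√Var(d) = -0.121334 / √0.0082768 = -0.121334 / 0.090977 = -1.334

-1.334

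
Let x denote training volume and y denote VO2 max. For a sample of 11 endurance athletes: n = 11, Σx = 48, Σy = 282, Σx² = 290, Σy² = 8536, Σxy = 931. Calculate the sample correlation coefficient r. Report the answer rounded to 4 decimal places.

Numerator: nΣxy − (Σx)(Σy) = 11·931 − (48)(282) = -3295
Denominator: √[(nΣx²−(Σx)²)(nΣy²−(Σy)²)]
  nΣx²−(Σx)² = 11·290 − 2304 = 886;  nΣy²−(Σy)² = 11·8536 − 79524 = 14372
  √(886·14372) = √12733592 = 3568.4159
r = -3295 / 3568.4159 = -0.9234

-0.9234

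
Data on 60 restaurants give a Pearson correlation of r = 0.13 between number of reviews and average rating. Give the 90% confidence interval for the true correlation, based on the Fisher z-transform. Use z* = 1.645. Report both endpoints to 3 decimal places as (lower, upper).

(-0.087, 0.335)

z_r = atanh(0.13) = 0.130740;  SE = 1/√(n−3) = 1/√57 = 0.132453
z-limits: 0.130740 ± 1.645·0.132453 = 0.130740 ± 0.217885 = [-0.087145, 0.348625]
ρ-limits: (tanh -0.087145, tanh 0.348625) = (-0.087, 0.335)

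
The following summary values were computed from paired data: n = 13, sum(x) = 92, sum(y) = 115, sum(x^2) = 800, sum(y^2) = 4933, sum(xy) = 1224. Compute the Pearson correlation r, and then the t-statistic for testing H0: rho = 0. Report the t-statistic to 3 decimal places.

2.112

S_xy = nΣxy − ΣxΣy = 13·1224 − 92·115 = 15912 − 10580 = 5332
S_xx = nΣx² − (Σx)² = 13·800 − 92² = 10400 − 8464 = 1936
S_yy = nΣy² − (Σy)² = 13·4933 − 115² = 64129 − 13225 = 50904
r = S_xy / √(S_xx·S_yy) = 5332 / √(1936·50904) = 5332 / √98550144 = 5332 / 9927.2425 = 0.5371
t = r·√(n−2)/√(1−r²) = 0.5371·√11 / √(1−0.288476) = 1.781359 / 0.843519 = 2.112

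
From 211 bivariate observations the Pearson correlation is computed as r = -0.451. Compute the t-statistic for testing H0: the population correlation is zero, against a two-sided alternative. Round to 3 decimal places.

-7.305

1 − r² = 1 − 0.203401 = 0.796599;  √(1−r²) = 0.892524
√(n−2) = √209 = 14.456832
t = r·√(n−2)/√(1−r²) = -0.451 · 14.456832 / 0.892524 = -7.305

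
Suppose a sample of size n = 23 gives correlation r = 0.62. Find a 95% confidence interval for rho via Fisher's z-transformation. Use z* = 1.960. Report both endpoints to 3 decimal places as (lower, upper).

Fisher z: z_r = atanh(r) = ½·ln((1+0.62)/(1−0.62)) = 0.725005
SE(z) = 1/√(n−3) = 1/√20 = 0.223607
95% ⇒ z* = 1.960; margin = 1.960·0.223607 = 0.438270
CI on z-scale: (0.286735, 1.163275)
Back-transform: tanh(0.286735) = 0.279127, tanh(1.163275) = 0.822104

(0.279, 0.822)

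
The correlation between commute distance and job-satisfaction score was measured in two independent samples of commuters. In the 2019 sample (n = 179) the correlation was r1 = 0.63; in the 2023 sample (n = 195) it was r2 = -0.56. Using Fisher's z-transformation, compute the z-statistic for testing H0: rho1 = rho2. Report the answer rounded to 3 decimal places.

13.169

Fisher z-transforms: z1 = atanh(0.63) = 0.741416, z2 = atanh(-0.56) = -0.632833; difference d = 1.374249
Var(d) = 1/176 + 1/192 = 0.0056818 + 0.0052083 = 0.0108901
z = d/√Var(d) = 1.374249 / √0.0108901 = 1.374249 / 0.104356 = 13.169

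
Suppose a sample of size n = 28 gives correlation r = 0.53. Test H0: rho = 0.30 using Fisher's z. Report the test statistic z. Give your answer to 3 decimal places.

1.403

Fisher z: atanh(0.53) = 0.590145, atanh(0.30) = 0.309520
z = (z_r − z_0)·√(n−3) = (0.590145 − 0.309520)·√25 = 0.280625 · 5.000000 = 1.403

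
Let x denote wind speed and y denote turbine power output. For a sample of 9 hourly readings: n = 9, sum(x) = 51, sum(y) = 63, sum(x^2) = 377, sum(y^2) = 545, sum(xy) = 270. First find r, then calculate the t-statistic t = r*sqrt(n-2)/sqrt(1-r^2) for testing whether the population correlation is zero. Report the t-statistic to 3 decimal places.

S_xy = nΣxy − ΣxΣy = 9·270 − 51·63 = 2430 − 3213 = -783
S_xx = nΣx² − (Σx)² = 9·377 − 51² = 3393 − 2601 = 792
S_yy = nΣy² − (Σy)² = 9·545 − 63² = 4905 − 3969 = 936
r = S_xy / √(S_xx·S_yy) = -783 / √(792·936) = -783 / √741312 = -783 / 860.9948 = -0.9094
t = r·√(n−2)/√(1−r²) = -0.9094·√7 / √(1−0.827008) = -2.406046 / 0.415923 = -5.785

-5.785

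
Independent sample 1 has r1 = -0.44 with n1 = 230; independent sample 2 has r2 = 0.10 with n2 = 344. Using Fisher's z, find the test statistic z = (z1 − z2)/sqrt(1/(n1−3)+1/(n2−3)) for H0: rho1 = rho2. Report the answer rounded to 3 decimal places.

z1 = atanh(-0.44) = -0.472231,  z2 = atanh(0.10) = 0.100335
SE = √(1/(n1−3) + 1/(n2−3)) = √(1/227 + 1/341) = √(0.0044053 + 0.0029326) = √0.0073379 = 0.085662
z = (z1 − z2)/SE = (-0.472231 − 0.100335) / 0.085662 = -0.572566 / 0.085662 = -6.684

-6.684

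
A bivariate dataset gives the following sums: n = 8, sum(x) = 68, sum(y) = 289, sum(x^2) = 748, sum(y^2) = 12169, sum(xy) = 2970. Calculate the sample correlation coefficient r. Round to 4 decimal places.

0.9472

Numerator: nΣxy − (Σx)(Σy) = 8·2970 − (68)(289) = 4108
Denominator: √[(nΣx²−(Σx)²)(nΣy²−(Σy)²)]
  nΣx²−(Σx)² = 8·748 − 4624 = 1360;  nΣy²−(Σy)² = 8·12169 − 83521 = 13831
  √(1360·13831) = √18810160 = 4337.0681
r = 4108 / 4337.0681 = 0.9472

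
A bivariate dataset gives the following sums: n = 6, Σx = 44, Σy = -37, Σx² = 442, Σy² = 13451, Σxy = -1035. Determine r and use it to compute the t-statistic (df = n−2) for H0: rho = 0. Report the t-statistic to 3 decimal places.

S_xy = nΣxy − ΣxΣy = 6·(-1035) − 44·(-37) = -6210 − (-1628) = -4582
S_xx = nΣx² − (Σx)² = 6·442 − 44² = 2652 − 1936 = 716
S_yy = nΣy² − (Σy)² = 6·13451 − (-37)² = 80706 − 1369 = 79337
r = S_xy / √(S_xx·S_yy) = -4582 / √(716·79337) = -4582 / √56805292 = -4582 / 7536.9286 = -0.6079
t = r·√(n−2)/√(1−r²) = -0.6079·√4 / √(1−0.369542) = -1.215800 / 0.794014 = -1.531

-1.531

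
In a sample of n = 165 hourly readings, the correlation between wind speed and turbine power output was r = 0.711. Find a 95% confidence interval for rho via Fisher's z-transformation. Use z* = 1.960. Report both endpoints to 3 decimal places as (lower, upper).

(0.626, 0.779)

Fisher z: z_r = atanh(r) = ½·ln((1+0.711)/(1−0.711)) = 0.889203
SE(z) = 1/√(n−3) = 1/√162 = 0.078567
95% ⇒ z* = 1.960; margin = 1.960·0.078567 = 0.153991
CI on z-scale: (0.735212, 1.043194)
Back-transform: tanh(0.735212) = 0.626244, tanh(1.043194) = 0.779146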